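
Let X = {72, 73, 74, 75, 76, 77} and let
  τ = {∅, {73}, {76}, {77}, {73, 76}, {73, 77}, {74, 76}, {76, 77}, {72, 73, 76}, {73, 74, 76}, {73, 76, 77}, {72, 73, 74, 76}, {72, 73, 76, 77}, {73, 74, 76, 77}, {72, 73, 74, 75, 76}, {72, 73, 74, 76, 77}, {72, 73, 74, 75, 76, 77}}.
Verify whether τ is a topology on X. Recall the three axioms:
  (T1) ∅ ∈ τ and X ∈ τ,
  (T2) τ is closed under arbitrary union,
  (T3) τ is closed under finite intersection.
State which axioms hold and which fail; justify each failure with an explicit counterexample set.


τ is NOT a topology on X.

Axiom (T1): ∅ ∈ τ? Yes; X ∈ τ? Yes.
Axiom (T2/T3): check pairwise unions and intersections of members of τ.
Counterexample for (T2): {77} ∪ {74, 76} = {74, 76, 77} ∉ τ. Therefore τ is NOT a topology.


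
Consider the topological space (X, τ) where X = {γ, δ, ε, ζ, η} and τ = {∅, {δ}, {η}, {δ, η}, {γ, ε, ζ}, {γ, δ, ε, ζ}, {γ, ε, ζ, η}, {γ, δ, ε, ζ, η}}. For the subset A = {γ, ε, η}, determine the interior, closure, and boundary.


int(A) = {η}, cl(A) = {γ, ε, ζ, η}, ∂A = {γ, ε, ζ}.

Closed sets in (X, τ) are complements of opens:
  closed(X, τ) = {∅, {δ}, {η}, {δ, η}, {γ, ε, ζ}, {γ, δ, ε, ζ}, {γ, ε, ζ, η}, {γ, δ, ε, ζ, η}}.
int(A) = ⋃ {U ∈ τ : U ⊆ A}. Opens contained in A: ∅, {η}.
Taking the union of these: int(A) = {η}.
cl(A) = ⋂ {C closed : A ⊆ C}. Closed sets containing A: {γ, ε, ζ, η}, {γ, δ, ε, ζ, η}.
Intersecting these: cl(A) = {γ, ε, ζ, η}.
∂A = cl(A) ∖ int(A) = {γ, ε, ζ, η} ∖ {η} = {γ, ε, ζ}.


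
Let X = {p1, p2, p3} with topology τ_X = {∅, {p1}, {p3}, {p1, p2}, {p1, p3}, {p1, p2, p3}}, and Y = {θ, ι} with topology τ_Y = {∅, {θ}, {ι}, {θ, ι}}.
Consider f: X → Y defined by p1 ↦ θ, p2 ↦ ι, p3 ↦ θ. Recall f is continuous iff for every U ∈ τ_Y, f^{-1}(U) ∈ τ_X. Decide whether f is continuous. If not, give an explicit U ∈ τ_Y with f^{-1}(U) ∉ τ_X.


f is NOT continuous.

Compute f^{-1}(U) for each U ∈ τ_Y:
  U = ∅: f^{-1}(U) = ∅ ∈ τ_X ✓.
  U = {θ}: f^{-1}(U) = {p1, p3} ∈ τ_X ✓.
  U = {ι}: f^{-1}(U) = {p2} ∉ τ_X ✗.
  U = {θ, ι}: f^{-1}(U) = {p1, p2, p3} ∈ τ_X ✓.
Found U = {ι} with f^{-1}(U) = {p2} not in τ_X. Therefore f is NOT continuous.


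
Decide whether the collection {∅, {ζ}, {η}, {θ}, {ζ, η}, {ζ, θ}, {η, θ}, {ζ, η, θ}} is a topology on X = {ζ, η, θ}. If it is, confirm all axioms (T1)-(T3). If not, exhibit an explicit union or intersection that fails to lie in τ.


τ IS a topology on X.

Axiom (T1): ∅ ∈ τ? Yes; X ∈ τ? Yes.
Axiom (T2/T3): check pairwise unions and intersections of members of τ.
All pairwise intersections and unions checked — each lies in τ. Therefore τ satisfies (T1), (T2), (T3): it IS a topology on X.


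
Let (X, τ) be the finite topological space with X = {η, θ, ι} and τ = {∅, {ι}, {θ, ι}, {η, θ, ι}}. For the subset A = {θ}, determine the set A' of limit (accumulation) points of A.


A' = {η}

For each x ∈ X, list the open sets U ∈ τ with x ∈ U, then check whether U ∩ (A ∖ {x}) ≠ ∅ for every such U.
  x = η: opens ∋ x are {η, θ, ι}; each meets A ∖ {η}, so x IS a limit point.
  x = θ: open {θ, ι} ∋ x has {θ, ι} ∩ (A ∖ {θ}) = ∅, so x is NOT a limit point.
  x = ι: open {ι} ∋ x has {ι} ∩ (A ∖ {ι}) = ∅, so x is NOT a limit point.
Collecting: A' = {η}.


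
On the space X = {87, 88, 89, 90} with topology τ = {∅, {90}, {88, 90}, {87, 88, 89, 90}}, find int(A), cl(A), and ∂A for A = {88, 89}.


int(A) = ∅, cl(A) = {87, 88, 89}, ∂A = {87, 88, 89}.

Closed sets in (X, τ) are complements of opens:
  closed(X, τ) = {∅, {87, 89}, {87, 88, 89}, {87, 88, 89, 90}}.
int(A) = ⋃ {U ∈ τ : U ⊆ A}. Opens contained in A: ∅.
Taking the union of these: int(A) = ∅.
cl(A) = ⋂ {C closed : A ⊆ C}. Closed sets containing A: {87, 88, 89}, {87, 88, 89, 90}.
Intersecting these: cl(A) = {87, 88, 89}.
∂A = cl(A) ∖ int(A) = {87, 88, 89} ∖ ∅ = {87, 88, 89}.


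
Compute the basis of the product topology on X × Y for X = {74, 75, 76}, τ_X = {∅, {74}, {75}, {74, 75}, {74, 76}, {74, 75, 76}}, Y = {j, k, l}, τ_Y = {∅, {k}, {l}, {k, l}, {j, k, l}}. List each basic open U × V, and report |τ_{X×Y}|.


Basis B = {∅ × ∅, {74} × {k}, {74} × {l}, {75} × {k}, {75} × {l}, {74} × {k, l}, {74, 75} × {k}, {74, 76} × {k}, {74, 75} × {l}, {74, 76} × {l}, {75} × {k, l}, {74} × {j, k, l}, {74, 75, 76} × {k}, {74, 75, 76} × {l}, {75} × {j, k, l}, {74, 75} × {k, l}, {74, 76} × {k, l}, {74, 75} × {j, k, l}, {74, 76} × {j, k, l}, {74, 75, 76} × {k, l}, {74, 75, 76} × {j, k, l}}; |τ_{X×Y}| = 70.

Enumerate products U × V with U ∈ τ_X, V ∈ τ_Y (deduplicated):
  ∅ × ∅ = {} (∅)
  {74} × {k} = {(74,k)}
  {74} × {l} = {(74,l)}
  {75} × {k} = {(75,k)}
  {75} × {l} = {(75,l)}
  {74} × {k, l} = {(74,k), (74,l)}
  {74, 75} × {k} = {(74,k), (75,k)}
  {74, 76} × {k} = {(74,k), (76,k)}
  {74, 75} × {l} = {(74,l), (75,l)}
  {74, 76} × {l} = {(74,l), (76,l)}
  {75} × {k, l} = {(75,k), (75,l)}
  {74} × {j, k, l} = {(74,j), (74,k), (74,l)}
  {74, 75, 76} × {k} = {(74,k), (75,k), (76,k)}
  {74, 75, 76} × {l} = {(74,l), (75,l), (76,l)}
  {75} × {j, k, l} = {(75,j), (75,k), (75,l)}
  {74, 75} × {k, l} = {(74,k), (74,l), (75,k), (75,l)}
  {74, 76} × {k, l} = {(74,k), (74,l), (76,k), (76,l)}
  {74, 75} × {j, k, l} = {(74,j), (74,k), (74,l), (75,j), (75,k), (75,l)}
  {74, 76} × {j, k, l} = {(74,j), (74,k), (74,l), (76,j), (76,k), (76,l)}
  {74, 75, 76} × {k, l} = {(74,k), (74,l), (75,k), (75,l), (76,k), (76,l)}
  {74, 75, 76} × {j, k, l} = {(74,j), (74,k), (74,l), (75,j), (75,k), (75,l), (76,j), (76,k), (76,l)}
These 21 distinct sets form the basis B.
Close under arbitrary unions to get τ_{X×Y}; counting gives |τ_{X×Y}| = 70.


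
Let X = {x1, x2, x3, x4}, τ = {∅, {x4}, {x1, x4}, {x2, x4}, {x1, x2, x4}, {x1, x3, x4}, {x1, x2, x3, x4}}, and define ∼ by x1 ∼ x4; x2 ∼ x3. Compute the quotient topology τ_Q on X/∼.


X/∼ = {[x1=x4], [x2=x3]}; |τ_Q| = 3.

Equivalence classes: [x1=x4], [x2=x3].
Quotient map π: X → X/∼ sends x1 ↦ [x1=x4], x2 ↦ [x2=x3], x3 ↦ [x2=x3], x4 ↦ [x1=x4].
For each subset V ⊆ X/∼, compute π^{-1}(V) ⊆ X and check whether π^{-1}(V) ∈ τ. V is open in τ_Q iff π^{-1}(V) ∈ τ.
  V = {}: π^{-1}(V) = ∅ ∈ τ ✓.
  V = {[x1=x4]}: π^{-1}(V) = {x1, x4} ∈ τ ✓.
  V = {[x2=x3]}: π^{-1}(V) = {x2, x3} ∉ τ ✗.
  V = {[x1=x4], [x2=x3]}: π^{-1}(V) = {x1, x2, x3, x4} ∈ τ ✓.
Open sets in the quotient: τ_Q = {{}, {[x1=x4]}, {[x1=x4], [x2=x3]}} (3 elements).


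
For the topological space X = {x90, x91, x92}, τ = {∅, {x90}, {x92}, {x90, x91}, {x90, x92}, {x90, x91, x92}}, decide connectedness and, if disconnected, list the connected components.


(X, τ) is disconnected; components = [{x92}, {x90, x91}].

Find clopen sets (U ∈ τ with X ∖ U ∈ τ):
  U = ∅, X ∖ U = {x90, x91, x92} — both open, so U is clopen.
  U = {x92}, X ∖ U = {x90, x91} — both open, so U is clopen.
  U = {x90, x91}, X ∖ U = {x92} — both open, so U is clopen.
  U = {x90, x91, x92}, X ∖ U = ∅ — both open, so U is clopen.
Nontrivial clopen(s) exist: e.g. {x90, x91}. So (X, τ) is disconnected.
Compute connected components by grouping points that agree on all clopens:
  component: {x92}
  component: {x90, x91}


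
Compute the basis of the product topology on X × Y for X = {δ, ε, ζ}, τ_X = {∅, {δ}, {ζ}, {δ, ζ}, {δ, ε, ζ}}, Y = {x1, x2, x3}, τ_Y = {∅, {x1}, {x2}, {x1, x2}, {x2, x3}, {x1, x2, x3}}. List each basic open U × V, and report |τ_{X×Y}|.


Basis B = {∅ × ∅, {δ} × {x1}, {δ} × {x2}, {ζ} × {x1}, {ζ} × {x2}, {δ} × {x1, x2}, {δ, ζ} × {x1}, {δ} × {x2, x3}, {δ, ζ} × {x2}, {ζ} × {x1, x2}, {ζ} × {x2, x3}, {δ} × {x1, x2, x3}, {δ, ε, ζ} × {x1}, {δ, ε, ζ} × {x2}, {ζ} × {x1, x2, x3}, {δ, ζ} × {x1, x2}, {δ, ζ} × {x2, x3}, {δ, ζ} × {x1, x2, x3}, {δ, ε, ζ} × {x1, x2}, {δ, ε, ζ} × {x2, x3}, {δ, ε, ζ} × {x1, x2, x3}}; |τ_{X×Y}| = 70.

Enumerate products U × V with U ∈ τ_X, V ∈ τ_Y (deduplicated):
  ∅ × ∅ = {} (∅)
  {δ} × {x1} = {(δ,x1)}
  {δ} × {x2} = {(δ,x2)}
  {ζ} × {x1} = {(ζ,x1)}
  {ζ} × {x2} = {(ζ,x2)}
  {δ} × {x1, x2} = {(δ,x1), (δ,x2)}
  {δ, ζ} × {x1} = {(δ,x1), (ζ,x1)}
  {δ} × {x2, x3} = {(δ,x2), (δ,x3)}
  {δ, ζ} × {x2} = {(δ,x2), (ζ,x2)}
  {ζ} × {x1, x2} = {(ζ,x1), (ζ,x2)}
  {ζ} × {x2, x3} = {(ζ,x2), (ζ,x3)}
  {δ} × {x1, x2, x3} = {(δ,x1), (δ,x2), (δ,x3)}
  {δ, ε, ζ} × {x1} = {(δ,x1), (ε,x1), (ζ,x1)}
  {δ, ε, ζ} × {x2} = {(δ,x2), (ε,x2), (ζ,x2)}
  {ζ} × {x1, x2, x3} = {(ζ,x1), (ζ,x2), (ζ,x3)}
  {δ, ζ} × {x1, x2} = {(δ,x1), (δ,x2), (ζ,x1), (ζ,x2)}
  {δ, ζ} × {x2, x3} = {(δ,x2), (δ,x3), (ζ,x2), (ζ,x3)}
  {δ, ζ} × {x1, x2, x3} = {(δ,x1), (δ,x2), (δ,x3), (ζ,x1), (ζ,x2), (ζ,x3)}
  {δ, ε, ζ} × {x1, x2} = {(δ,x1), (δ,x2), (ε,x1), (ε,x2), (ζ,x1), (ζ,x2)}
  {δ, ε, ζ} × {x2, x3} = {(δ,x2), (δ,x3), (ε,x2), (ε,x3), (ζ,x2), (ζ,x3)}
  {δ, ε, ζ} × {x1, x2, x3} = {(δ,x1), (δ,x2), (δ,x3), (ε,x1), (ε,x2), (ε,x3), (ζ,x1), (ζ,x2), (ζ,x3)}
These 21 distinct sets form the basis B.
Close under arbitrary unions to get τ_{X×Y}; counting gives |τ_{X×Y}| = 70.


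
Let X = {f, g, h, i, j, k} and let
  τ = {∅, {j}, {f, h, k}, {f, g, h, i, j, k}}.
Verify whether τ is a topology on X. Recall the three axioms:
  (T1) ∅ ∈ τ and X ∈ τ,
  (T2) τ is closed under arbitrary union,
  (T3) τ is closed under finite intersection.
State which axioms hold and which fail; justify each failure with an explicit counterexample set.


τ is NOT a topology on X.

Axiom (T1): ∅ ∈ τ? Yes; X ∈ τ? Yes.
Axiom (T2/T3): check pairwise unions and intersections of members of τ.
Counterexample for (T2): {j} ∪ {f, h, k} = {f, h, j, k} ∉ τ. Therefore τ is NOT a topology.


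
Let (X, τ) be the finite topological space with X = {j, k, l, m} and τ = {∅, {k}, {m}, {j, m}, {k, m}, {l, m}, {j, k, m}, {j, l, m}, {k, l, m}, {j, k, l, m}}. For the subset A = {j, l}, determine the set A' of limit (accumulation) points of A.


A' = ∅

For each x ∈ X, list the open sets U ∈ τ with x ∈ U, then check whether U ∩ (A ∖ {x}) ≠ ∅ for every such U.
  x = j: open {j, m} ∋ x has {j, m} ∩ (A ∖ {j}) = ∅, so x is NOT a limit point.
  x = k: open {k} ∋ x has {k} ∩ (A ∖ {k}) = ∅, so x is NOT a limit point.
  x = l: open {l, m} ∋ x has {l, m} ∩ (A ∖ {l}) = ∅, so x is NOT a limit point.
  x = m: open {m} ∋ x has {m} ∩ (A ∖ {m}) = ∅, so x is NOT a limit point.
Collecting: A' = ∅.


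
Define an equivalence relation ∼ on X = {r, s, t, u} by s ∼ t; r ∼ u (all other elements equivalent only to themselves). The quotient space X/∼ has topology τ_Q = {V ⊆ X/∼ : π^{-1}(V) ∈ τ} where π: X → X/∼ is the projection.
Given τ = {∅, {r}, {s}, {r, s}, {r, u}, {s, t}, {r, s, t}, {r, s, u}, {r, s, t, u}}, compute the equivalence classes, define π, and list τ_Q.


X/∼ = {[r=u], [s=t]}; |τ_Q| = 4.

Equivalence classes: [r=u], [s=t].
Quotient map π: X → X/∼ sends r ↦ [r=u], s ↦ [s=t], t ↦ [s=t], u ↦ [r=u].
For each subset V ⊆ X/∼, compute π^{-1}(V) ⊆ X and check whether π^{-1}(V) ∈ τ. V is open in τ_Q iff π^{-1}(V) ∈ τ.
  V = {}: π^{-1}(V) = ∅ ∈ τ ✓.
  V = {[r=u]}: π^{-1}(V) = {r, u} ∈ τ ✓.
  V = {[s=t]}: π^{-1}(V) = {s, t} ∈ τ ✓.
  V = {[r=u], [s=t]}: π^{-1}(V) = {r, s, t, u} ∈ τ ✓.
Open sets in the quotient: τ_Q = {{}, {[r=u]}, {[s=t]}, {[r=u], [s=t]}} (4 elements).


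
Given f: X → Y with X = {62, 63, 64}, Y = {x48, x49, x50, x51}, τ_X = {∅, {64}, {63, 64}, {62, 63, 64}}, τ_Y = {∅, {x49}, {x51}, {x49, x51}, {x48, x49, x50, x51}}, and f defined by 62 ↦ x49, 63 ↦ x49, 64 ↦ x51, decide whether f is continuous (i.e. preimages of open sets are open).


f is NOT continuous.

Compute f^{-1}(U) for each U ∈ τ_Y:
  U = ∅: f^{-1}(U) = ∅ ∈ τ_X ✓.
  U = {x49}: f^{-1}(U) = {62, 63} ∉ τ_X ✗.
  U = {x51}: f^{-1}(U) = {64} ∈ τ_X ✓.
  U = {x49, x51}: f^{-1}(U) = {62, 63, 64} ∈ τ_X ✓.
  U = {x48, x49, x50, x51}: f^{-1}(U) = {62, 63, 64} ∈ τ_X ✓.
Found U = {x49} with f^{-1}(U) = {62, 63} not in τ_X. Therefore f is NOT continuous.


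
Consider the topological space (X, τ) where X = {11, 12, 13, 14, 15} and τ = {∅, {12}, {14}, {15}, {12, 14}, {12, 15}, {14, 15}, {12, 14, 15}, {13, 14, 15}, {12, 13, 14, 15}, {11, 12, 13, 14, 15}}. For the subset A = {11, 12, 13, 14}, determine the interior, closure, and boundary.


int(A) = {12, 14}, cl(A) = {11, 12, 13, 14}, ∂A = {11, 13}.

Closed sets in (X, τ) are complements of opens:
  closed(X, τ) = {∅, {11}, {11, 12}, {11, 13}, {11, 12, 13}, {11, 13, 14}, {11, 13, 15}, {11, 12, 13, 14}, {11, 12, 13, 15}, {11, 13, 14, 15}, {11, 12, 13, 14, 15}}.
int(A) = ⋃ {U ∈ τ : U ⊆ A}. Opens contained in A: ∅, {12}, {14}, {12, 14}.
Taking the union of these: int(A) = {12, 14}.
cl(A) = ⋂ {C closed : A ⊆ C}. Closed sets containing A: {11, 12, 13, 14}, {11, 12, 13, 14, 15}.
Intersecting these: cl(A) = {11, 12, 13, 14}.
∂A = cl(A) ∖ int(A) = {11, 12, 13, 14} ∖ {12, 14} = {11, 13}.


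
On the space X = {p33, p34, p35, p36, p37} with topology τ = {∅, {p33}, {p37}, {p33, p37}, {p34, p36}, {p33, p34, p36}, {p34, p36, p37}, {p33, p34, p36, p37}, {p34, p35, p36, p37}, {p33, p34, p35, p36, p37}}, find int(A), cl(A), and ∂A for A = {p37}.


int(A) = {p37}, cl(A) = {p35, p37}, ∂A = {p35}.

Closed sets in (X, τ) are complements of opens:
  closed(X, τ) = {∅, {p33}, {p35}, {p33, p35}, {p35, p37}, {p33, p35, p37}, {p34, p35, p36}, {p33, p34, p35, p36}, {p34, p35, p36, p37}, {p33, p34, p35, p36, p37}}.
int(A) = ⋃ {U ∈ τ : U ⊆ A}. Opens contained in A: ∅, {p37}.
Taking the union of these: int(A) = {p37}.
cl(A) = ⋂ {C closed : A ⊆ C}. Closed sets containing A: {p35, p37}, {p33, p35, p37}, {p34, p35, p36, p37}, {p33, p34, p35, p36, p37}.
Intersecting these: cl(A) = {p35, p37}.
∂A = cl(A) ∖ int(A) = {p35, p37} ∖ {p37} = {p35}.


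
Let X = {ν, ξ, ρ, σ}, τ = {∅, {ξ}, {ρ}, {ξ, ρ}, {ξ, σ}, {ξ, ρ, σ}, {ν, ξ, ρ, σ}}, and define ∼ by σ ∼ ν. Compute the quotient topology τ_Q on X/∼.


X/∼ = {[ν=σ], [ξ], [ρ]}; |τ_Q| = 5.

Equivalence classes: [ν=σ], [ξ], [ρ].
Quotient map π: X → X/∼ sends ν ↦ [ν=σ], ξ ↦ [ξ], ρ ↦ [ρ], σ ↦ [ν=σ].
For each subset V ⊆ X/∼, compute π^{-1}(V) ⊆ X and check whether π^{-1}(V) ∈ τ. V is open in τ_Q iff π^{-1}(V) ∈ τ.
  V = {}: π^{-1}(V) = ∅ ∈ τ ✓.
  V = {[ν=σ]}: π^{-1}(V) = {ν, σ} ∉ τ ✗.
  V = {[ξ]}: π^{-1}(V) = {ξ} ∈ τ ✓.
  V = {[ν=σ], [ξ]}: π^{-1}(V) = {ν, ξ, σ} ∉ τ ✗.
  V = {[ρ]}: π^{-1}(V) = {ρ} ∈ τ ✓.
  V = {[ν=σ], [ρ]}: π^{-1}(V) = {ν, ρ, σ} ∉ τ ✗.
  V = {[ξ], [ρ]}: π^{-1}(V) = {ξ, ρ} ∈ τ ✓.
  V = {[ν=σ], [ξ], [ρ]}: π^{-1}(V) = {ν, ξ, ρ, σ} ∈ τ ✓.
Open sets in the quotient: τ_Q = {{}, {[ξ]}, {[ρ]}, {[ξ], [ρ]}, {[ν=σ], [ξ], [ρ]}} (5 elements).


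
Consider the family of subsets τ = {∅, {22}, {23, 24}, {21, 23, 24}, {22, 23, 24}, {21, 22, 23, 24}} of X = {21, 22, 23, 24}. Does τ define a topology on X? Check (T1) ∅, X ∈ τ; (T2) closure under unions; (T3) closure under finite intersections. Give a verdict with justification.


τ IS a topology on X.

Axiom (T1): ∅ ∈ τ? Yes; X ∈ τ? Yes.
Axiom (T2/T3): check pairwise unions and intersections of members of τ.
All pairwise intersections and unions checked — each lies in τ. Therefore τ satisfies (T1), (T2), (T3): it IS a topology on X.


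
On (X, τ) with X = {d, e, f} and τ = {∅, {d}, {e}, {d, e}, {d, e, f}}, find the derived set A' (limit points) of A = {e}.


A' = {f}

For each x ∈ X, list the open sets U ∈ τ with x ∈ U, then check whether U ∩ (A ∖ {x}) ≠ ∅ for every such U.
  x = d: open {d} ∋ x has {d} ∩ (A ∖ {d}) = ∅, so x is NOT a limit point.
  x = e: open {e} ∋ x has {e} ∩ (A ∖ {e}) = ∅, so x is NOT a limit point.
  x = f: opens ∋ x are {d, e, f}; each meets A ∖ {f}, so x IS a limit point.
Collecting: A' = {f}.


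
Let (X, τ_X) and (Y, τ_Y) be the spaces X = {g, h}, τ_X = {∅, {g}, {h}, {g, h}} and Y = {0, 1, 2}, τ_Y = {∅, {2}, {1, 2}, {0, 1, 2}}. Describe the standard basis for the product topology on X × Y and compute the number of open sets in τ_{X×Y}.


Basis B = {∅ × ∅, {g} × {2}, {h} × {2}, {g} × {1, 2}, {g, h} × {2}, {h} × {1, 2}, {g} × {0, 1, 2}, {h} × {0, 1, 2}, {g, h} × {1, 2}, {g, h} × {0, 1, 2}}; |τ_{X×Y}| = 16.

Enumerate products U × V with U ∈ τ_X, V ∈ τ_Y (deduplicated):
  ∅ × ∅ = {} (∅)
  {g} × {2} = {(g,2)}
  {h} × {2} = {(h,2)}
  {g} × {1, 2} = {(g,1), (g,2)}
  {g, h} × {2} = {(g,2), (h,2)}
  {h} × {1, 2} = {(h,1), (h,2)}
  {g} × {0, 1, 2} = {(g,0), (g,1), (g,2)}
  {h} × {0, 1, 2} = {(h,0), (h,1), (h,2)}
  {g, h} × {1, 2} = {(g,1), (g,2), (h,1), (h,2)}
  {g, h} × {0, 1, 2} = {(g,0), (g,1), (g,2), (h,0), (h,1), (h,2)}
These 10 distinct sets form the basis B.
Close under arbitrary unions to get τ_{X×Y}; counting gives |τ_{X×Y}| = 16.


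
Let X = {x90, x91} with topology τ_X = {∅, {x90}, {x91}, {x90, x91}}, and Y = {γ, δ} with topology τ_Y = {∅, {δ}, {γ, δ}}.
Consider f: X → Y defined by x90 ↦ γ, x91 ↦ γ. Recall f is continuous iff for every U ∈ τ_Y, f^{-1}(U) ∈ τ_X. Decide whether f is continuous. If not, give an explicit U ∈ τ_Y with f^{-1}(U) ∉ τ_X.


f IS continuous.

Compute f^{-1}(U) for each U ∈ τ_Y:
  U = ∅: f^{-1}(U) = ∅ ∈ τ_X ✓.
  U = {δ}: f^{-1}(U) = ∅ ∈ τ_X ✓.
  U = {γ, δ}: f^{-1}(U) = {x90, x91} ∈ τ_X ✓.
Every preimage lies in τ_X, so f IS continuous.


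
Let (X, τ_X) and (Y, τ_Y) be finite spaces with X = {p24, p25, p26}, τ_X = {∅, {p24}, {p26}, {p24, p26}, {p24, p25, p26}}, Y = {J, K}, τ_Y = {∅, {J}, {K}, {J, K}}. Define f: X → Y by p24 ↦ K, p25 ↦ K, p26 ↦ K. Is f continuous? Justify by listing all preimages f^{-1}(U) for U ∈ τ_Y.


f IS continuous.

Compute f^{-1}(U) for each U ∈ τ_Y:
  U = ∅: f^{-1}(U) = ∅ ∈ τ_X ✓.
  U = {J}: f^{-1}(U) = ∅ ∈ τ_X ✓.
  U = {K}: f^{-1}(U) = {p24, p25, p26} ∈ τ_X ✓.
  U = {J, K}: f^{-1}(U) = {p24, p25, p26} ∈ τ_X ✓.
Every preimage lies in τ_X, so f IS continuous.


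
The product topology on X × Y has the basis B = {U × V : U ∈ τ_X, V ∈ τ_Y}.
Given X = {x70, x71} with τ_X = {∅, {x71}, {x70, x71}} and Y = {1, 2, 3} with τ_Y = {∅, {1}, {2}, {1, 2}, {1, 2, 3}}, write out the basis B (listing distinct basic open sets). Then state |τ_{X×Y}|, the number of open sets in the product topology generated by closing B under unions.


Basis B = {∅ × ∅, {x71} × {1}, {x71} × {2}, {x70, x71} × {1}, {x70, x71} × {2}, {x71} × {1, 2}, {x71} × {1, 2, 3}, {x70, x71} × {1, 2}, {x70, x71} × {1, 2, 3}}; |τ_{X×Y}| = 14.

Enumerate products U × V with U ∈ τ_X, V ∈ τ_Y (deduplicated):
  ∅ × ∅ = {} (∅)
  {x71} × {1} = {(x71,1)}
  {x71} × {2} = {(x71,2)}
  {x70, x71} × {1} = {(x70,1), (x71,1)}
  {x70, x71} × {2} = {(x70,2), (x71,2)}
  {x71} × {1, 2} = {(x71,1), (x71,2)}
  {x71} × {1, 2, 3} = {(x71,1), (x71,2), (x71,3)}
  {x70, x71} × {1, 2} = {(x70,1), (x70,2), (x71,1), (x71,2)}
  {x70, x71} × {1, 2, 3} = {(x70,1), (x70,2), (x70,3), (x71,1), (x71,2), (x71,3)}
These 9 distinct sets form the basis B.
Close under arbitrary unions to get τ_{X×Y}; counting gives |τ_{X×Y}| = 14.


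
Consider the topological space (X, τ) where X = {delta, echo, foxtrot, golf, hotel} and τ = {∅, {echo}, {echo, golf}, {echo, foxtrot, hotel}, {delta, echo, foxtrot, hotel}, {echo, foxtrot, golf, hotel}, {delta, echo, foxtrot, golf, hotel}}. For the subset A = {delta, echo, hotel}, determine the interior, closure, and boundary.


int(A) = {echo}, cl(A) = {delta, echo, foxtrot, golf, hotel}, ∂A = {delta, foxtrot, golf, hotel}.

Closed sets in (X, τ) are complements of opens:
  closed(X, τ) = {∅, {delta}, {golf}, {delta, golf}, {delta, foxtrot, hotel}, {delta, foxtrot, golf, hotel}, {delta, echo, foxtrot, golf, hotel}}.
int(A) = ⋃ {U ∈ τ : U ⊆ A}. Opens contained in A: ∅, {echo}.
Taking the union of these: int(A) = {echo}.
cl(A) = ⋂ {C closed : A ⊆ C}. Closed sets containing A: {delta, echo, foxtrot, golf, hotel}.
Intersecting these: cl(A) = {delta, echo, foxtrot, golf, hotel}.
∂A = cl(A) ∖ int(A) = {delta, echo, foxtrot, golf, hotel} ∖ {echo} = {delta, foxtrot, golf, hotel}.


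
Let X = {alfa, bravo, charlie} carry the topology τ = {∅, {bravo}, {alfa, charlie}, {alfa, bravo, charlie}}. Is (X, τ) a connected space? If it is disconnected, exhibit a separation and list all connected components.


(X, τ) is disconnected; components = [{bravo}, {alfa, charlie}].

Find clopen sets (U ∈ τ with X ∖ U ∈ τ):
  U = ∅, X ∖ U = {alfa, bravo, charlie} — both open, so U is clopen.
  U = {bravo}, X ∖ U = {alfa, charlie} — both open, so U is clopen.
  U = {alfa, charlie}, X ∖ U = {bravo} — both open, so U is clopen.
  U = {alfa, bravo, charlie}, X ∖ U = ∅ — both open, so U is clopen.
Nontrivial clopen(s) exist: e.g. {alfa, charlie}. So (X, τ) is disconnected.
Compute connected components by grouping points that agree on all clopens:
  component: {bravo}
  component: {alfa, charlie}


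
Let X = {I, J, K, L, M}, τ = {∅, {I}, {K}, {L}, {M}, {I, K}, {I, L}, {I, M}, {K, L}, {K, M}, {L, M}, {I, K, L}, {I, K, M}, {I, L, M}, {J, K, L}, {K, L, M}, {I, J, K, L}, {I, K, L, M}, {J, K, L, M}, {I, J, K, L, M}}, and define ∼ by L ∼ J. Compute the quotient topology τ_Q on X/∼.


X/∼ = {[I], [J=L], [K], [M]}; |τ_Q| = 12.

Equivalence classes: [I], [J=L], [K], [M].
Quotient map π: X → X/∼ sends I ↦ [I], J ↦ [J=L], K ↦ [K], L ↦ [J=L], M ↦ [M].
For each subset V ⊆ X/∼, compute π^{-1}(V) ⊆ X and check whether π^{-1}(V) ∈ τ. V is open in τ_Q iff π^{-1}(V) ∈ τ.
  V = {}: π^{-1}(V) = ∅ ∈ τ ✓.
  V = {[I]}: π^{-1}(V) = {I} ∈ τ ✓.
  V = {[J=L]}: π^{-1}(V) = {J, L} ∉ τ ✗.
  V = {[I], [J=L]}: π^{-1}(V) = {I, J, L} ∉ τ ✗.
  V = {[K]}: π^{-1}(V) = {K} ∈ τ ✓.
  V = {[I], [K]}: π^{-1}(V) = {I, K} ∈ τ ✓.
  V = {[J=L], [K]}: π^{-1}(V) = {J, K, L} ∈ τ ✓.
  V = {[I], [J=L], [K]}: π^{-1}(V) = {I, J, K, L} ∈ τ ✓.
  V = {[M]}: π^{-1}(V) = {M} ∈ τ ✓.
  V = {[I], [M]}: π^{-1}(V) = {I, M} ∈ τ ✓.
  V = {[J=L], [M]}: π^{-1}(V) = {J, L, M} ∉ τ ✗.
  V = {[I], [J=L], [M]}: π^{-1}(V) = {I, J, L, M} ∉ τ ✗.
  V = {[K], [M]}: π^{-1}(V) = {K, M} ∈ τ ✓.
  V = {[I], [K], [M]}: π^{-1}(V) = {I, K, M} ∈ τ ✓.
  V = {[J=L], [K], [M]}: π^{-1}(V) = {J, K, L, M} ∈ τ ✓.
  V = {[I], [J=L], [K], [M]}: π^{-1}(V) = {I, J, K, L, M} ∈ τ ✓.
Open sets in the quotient: τ_Q = {{}, {[I]}, {[K]}, {[I], [K]}, {[J=L], [K]}, {[I], [J=L], [K]}, {[M]}, {[I], [M]}, {[K], [M]}, {[I], [K], [M]}, {[J=L], [K], [M]}, {[I], [J=L], [K], [M]}} (12 elements).


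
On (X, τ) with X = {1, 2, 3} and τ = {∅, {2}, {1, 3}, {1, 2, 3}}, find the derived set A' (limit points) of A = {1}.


A' = {3}

For each x ∈ X, list the open sets U ∈ τ with x ∈ U, then check whether U ∩ (A ∖ {x}) ≠ ∅ for every such U.
  x = 1: open {1, 3} ∋ x has {1, 3} ∩ (A ∖ {1}) = ∅, so x is NOT a limit point.
  x = 2: open {2} ∋ x has {2} ∩ (A ∖ {2}) = ∅, so x is NOT a limit point.
  x = 3: opens ∋ x are {1, 3}, {1, 2, 3}; each meets A ∖ {3}, so x IS a limit point.
Collecting: A' = {3}.


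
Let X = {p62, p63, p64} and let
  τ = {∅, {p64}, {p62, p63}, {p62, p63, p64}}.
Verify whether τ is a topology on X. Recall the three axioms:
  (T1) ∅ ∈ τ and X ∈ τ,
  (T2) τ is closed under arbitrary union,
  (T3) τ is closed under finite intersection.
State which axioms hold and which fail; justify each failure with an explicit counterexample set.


τ IS a topology on X.

Axiom (T1): ∅ ∈ τ? Yes; X ∈ τ? Yes.
Axiom (T2/T3): check pairwise unions and intersections of members of τ.
All pairwise intersections and unions checked — each lies in τ. Therefore τ satisfies (T1), (T2), (T3): it IS a topology on X.


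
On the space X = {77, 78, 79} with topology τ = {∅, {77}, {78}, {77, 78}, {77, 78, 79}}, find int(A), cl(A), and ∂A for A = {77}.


int(A) = {77}, cl(A) = {77, 79}, ∂A = {79}.

Closed sets in (X, τ) are complements of opens:
  closed(X, τ) = {∅, {79}, {77, 79}, {78, 79}, {77, 78, 79}}.
int(A) = ⋃ {U ∈ τ : U ⊆ A}. Opens contained in A: ∅, {77}.
Taking the union of these: int(A) = {77}.
cl(A) = ⋂ {C closed : A ⊆ C}. Closed sets containing A: {77, 79}, {77, 78, 79}.
Intersecting these: cl(A) = {77, 79}.
∂A = cl(A) ∖ int(A) = {77, 79} ∖ {77} = {79}.


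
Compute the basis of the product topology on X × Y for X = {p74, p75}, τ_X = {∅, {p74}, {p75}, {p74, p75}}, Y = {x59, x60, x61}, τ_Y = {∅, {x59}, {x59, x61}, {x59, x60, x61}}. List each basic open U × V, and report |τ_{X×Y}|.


Basis B = {∅ × ∅, {p74} × {x59}, {p75} × {x59}, {p74} × {x59, x61}, {p74, p75} × {x59}, {p75} × {x59, x61}, {p74} × {x59, x60, x61}, {p75} × {x59, x60, x61}, {p74, p75} × {x59, x61}, {p74, p75} × {x59, x60, x61}}; |τ_{X×Y}| = 16.

Enumerate products U × V with U ∈ τ_X, V ∈ τ_Y (deduplicated):
  ∅ × ∅ = {} (∅)
  {p74} × {x59} = {(p74,x59)}
  {p75} × {x59} = {(p75,x59)}
  {p74} × {x59, x61} = {(p74,x59), (p74,x61)}
  {p74, p75} × {x59} = {(p74,x59), (p75,x59)}
  {p75} × {x59, x61} = {(p75,x59), (p75,x61)}
  {p74} × {x59, x60, x61} = {(p74,x59), (p74,x60), (p74,x61)}
  {p75} × {x59, x60, x61} = {(p75,x59), (p75,x60), (p75,x61)}
  {p74, p75} × {x59, x61} = {(p74,x59), (p74,x61), (p75,x59), (p75,x61)}
  {p74, p75} × {x59, x60, x61} = {(p74,x59), (p74,x60), (p74,x61), (p75,x59), (p75,x60), (p75,x61)}
These 10 distinct sets form the basis B.
Close under arbitrary unions to get τ_{X×Y}; counting gives |τ_{X×Y}| = 16.


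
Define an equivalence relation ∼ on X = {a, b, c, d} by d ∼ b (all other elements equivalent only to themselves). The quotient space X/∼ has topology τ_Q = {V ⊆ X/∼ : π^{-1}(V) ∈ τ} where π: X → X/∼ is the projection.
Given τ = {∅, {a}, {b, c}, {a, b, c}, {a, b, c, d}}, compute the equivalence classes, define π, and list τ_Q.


X/∼ = {[a], [b=d], [c]}; |τ_Q| = 3.

Equivalence classes: [a], [b=d], [c].
Quotient map π: X → X/∼ sends a ↦ [a], b ↦ [b=d], c ↦ [c], d ↦ [b=d].
For each subset V ⊆ X/∼, compute π^{-1}(V) ⊆ X and check whether π^{-1}(V) ∈ τ. V is open in τ_Q iff π^{-1}(V) ∈ τ.
  V = {}: π^{-1}(V) = ∅ ∈ τ ✓.
  V = {[a]}: π^{-1}(V) = {a} ∈ τ ✓.
  V = {[b=d]}: π^{-1}(V) = {b, d} ∉ τ ✗.
  V = {[a], [b=d]}: π^{-1}(V) = {a, b, d} ∉ τ ✗.
  V = {[c]}: π^{-1}(V) = {c} ∉ τ ✗.
  V = {[a], [c]}: π^{-1}(V) = {a, c} ∉ τ ✗.
  V = {[b=d], [c]}: π^{-1}(V) = {b, c, d} ∉ τ ✗.
  V = {[a], [b=d], [c]}: π^{-1}(V) = {a, b, c, d} ∈ τ ✓.
Open sets in the quotient: τ_Q = {{}, {[a]}, {[a], [b=d], [c]}} (3 elements).


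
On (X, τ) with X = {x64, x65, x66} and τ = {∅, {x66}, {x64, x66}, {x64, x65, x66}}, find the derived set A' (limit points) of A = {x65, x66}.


A' = {x64, x65}

For each x ∈ X, list the open sets U ∈ τ with x ∈ U, then check whether U ∩ (A ∖ {x}) ≠ ∅ for every such U.
  x = x64: opens ∋ x are {x64, x66}, {x64, x65, x66}; each meets A ∖ {x64}, so x IS a limit point.
  x = x65: opens ∋ x are {x64, x65, x66}; each meets A ∖ {x65}, so x IS a limit point.
  x = x66: open {x66} ∋ x has {x66} ∩ (A ∖ {x66}) = ∅, so x is NOT a limit point.
Collecting: A' = {x64, x65}.


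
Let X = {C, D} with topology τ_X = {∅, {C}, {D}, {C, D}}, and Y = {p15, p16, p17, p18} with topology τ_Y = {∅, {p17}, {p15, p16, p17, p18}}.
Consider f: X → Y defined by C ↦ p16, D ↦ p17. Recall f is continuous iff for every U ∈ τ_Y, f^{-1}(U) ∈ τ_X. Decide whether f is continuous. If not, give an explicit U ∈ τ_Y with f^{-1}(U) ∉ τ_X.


f IS continuous.

Compute f^{-1}(U) for each U ∈ τ_Y:
  U = ∅: f^{-1}(U) = ∅ ∈ τ_X ✓.
  U = {p17}: f^{-1}(U) = {D} ∈ τ_X ✓.
  U = {p15, p16, p17, p18}: f^{-1}(U) = {C, D} ∈ τ_X ✓.
Every preimage lies in τ_X, so f IS continuous.


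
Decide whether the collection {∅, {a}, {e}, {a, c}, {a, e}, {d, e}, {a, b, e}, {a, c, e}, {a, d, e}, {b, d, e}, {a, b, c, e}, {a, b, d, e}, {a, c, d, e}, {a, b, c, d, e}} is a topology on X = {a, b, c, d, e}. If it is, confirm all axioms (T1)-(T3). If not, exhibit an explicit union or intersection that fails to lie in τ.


τ is NOT a topology on X.

Axiom (T1): ∅ ∈ τ? Yes; X ∈ τ? Yes.
Axiom (T2/T3): check pairwise unions and intersections of members of τ.
Counterexample for (T3): {a, b, e} ∩ {b, d, e} = {b, e} ∉ τ. Therefore τ is NOT a topology.


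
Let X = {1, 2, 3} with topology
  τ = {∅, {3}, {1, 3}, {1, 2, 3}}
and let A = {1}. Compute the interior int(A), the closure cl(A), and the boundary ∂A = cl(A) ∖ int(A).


int(A) = ∅, cl(A) = {1, 2}, ∂A = {1, 2}.

Closed sets in (X, τ) are complements of opens:
  closed(X, τ) = {∅, {2}, {1, 2}, {1, 2, 3}}.
int(A) = ⋃ {U ∈ τ : U ⊆ A}. Opens contained in A: ∅.
Taking the union of these: int(A) = ∅.
cl(A) = ⋂ {C closed : A ⊆ C}. Closed sets containing A: {1, 2}, {1, 2, 3}.
Intersecting these: cl(A) = {1, 2}.
∂A = cl(A) ∖ int(A) = {1, 2} ∖ ∅ = {1, 2}.


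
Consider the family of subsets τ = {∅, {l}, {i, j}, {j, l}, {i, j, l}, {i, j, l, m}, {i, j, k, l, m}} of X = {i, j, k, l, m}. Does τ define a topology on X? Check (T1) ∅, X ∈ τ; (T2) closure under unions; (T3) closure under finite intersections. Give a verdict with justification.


τ is NOT a topology on X.

Axiom (T1): ∅ ∈ τ? Yes; X ∈ τ? Yes.
Axiom (T2/T3): check pairwise unions and intersections of members of τ.
Counterexample for (T3): {i, j} ∩ {j, l} = {j} ∉ τ. Therefore τ is NOT a topology.


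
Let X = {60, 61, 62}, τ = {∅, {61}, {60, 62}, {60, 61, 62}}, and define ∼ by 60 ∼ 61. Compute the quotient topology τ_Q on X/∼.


X/∼ = {[60=61], [62]}; |τ_Q| = 2.

Equivalence classes: [60=61], [62].
Quotient map π: X → X/∼ sends 60 ↦ [60=61], 61 ↦ [60=61], 62 ↦ [62].
For each subset V ⊆ X/∼, compute π^{-1}(V) ⊆ X and check whether π^{-1}(V) ∈ τ. V is open in τ_Q iff π^{-1}(V) ∈ τ.
  V = {}: π^{-1}(V) = ∅ ∈ τ ✓.
  V = {[60=61]}: π^{-1}(V) = {60, 61} ∉ τ ✗.
  V = {[62]}: π^{-1}(V) = {62} ∉ τ ✗.
  V = {[60=61], [62]}: π^{-1}(V) = {60, 61, 62} ∈ τ ✓.
Open sets in the quotient: τ_Q = {{}, {[60=61], [62]}} (2 elements).


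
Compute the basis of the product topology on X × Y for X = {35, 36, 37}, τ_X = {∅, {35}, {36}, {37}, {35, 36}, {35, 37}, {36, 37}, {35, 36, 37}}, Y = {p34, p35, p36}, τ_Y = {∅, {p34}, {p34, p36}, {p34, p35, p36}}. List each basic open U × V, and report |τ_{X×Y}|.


Basis B = {∅ × ∅, {35} × {p34}, {36} × {p34}, {37} × {p34}, {35} × {p34, p36}, {35, 36} × {p34}, {35, 37} × {p34}, {36} × {p34, p36}, {36, 37} × {p34}, {37} × {p34, p36}, {35} × {p34, p35, p36}, {35, 36, 37} × {p34}, {36} × {p34, p35, p36}, {37} × {p34, p35, p36}, {35, 36} × {p34, p36}, {35, 37} × {p34, p36}, {36, 37} × {p34, p36}, {35, 36} × {p34, p35, p36}, {35, 37} × {p34, p35, p36}, {35, 36, 37} × {p34, p36}, {36, 37} × {p34, p35, p36}, {35, 36, 37} × {p34, p35, p36}}; |τ_{X×Y}| = 64.

Enumerate products U × V with U ∈ τ_X, V ∈ τ_Y (deduplicated):
  ∅ × ∅ = {} (∅)
  {35} × {p34} = {(35,p34)}
  {36} × {p34} = {(36,p34)}
  {37} × {p34} = {(37,p34)}
  {35} × {p34, p36} = {(35,p34), (35,p36)}
  {35, 36} × {p34} = {(35,p34), (36,p34)}
  {35, 37} × {p34} = {(35,p34), (37,p34)}
  {36} × {p34, p36} = {(36,p34), (36,p36)}
  {36, 37} × {p34} = {(36,p34), (37,p34)}
  {37} × {p34, p36} = {(37,p34), (37,p36)}
  {35} × {p34, p35, p36} = {(35,p34), (35,p35), (35,p36)}
  {35, 36, 37} × {p34} = {(35,p34), (36,p34), (37,p34)}
  {36} × {p34, p35, p36} = {(36,p34), (36,p35), (36,p36)}
  {37} × {p34, p35, p36} = {(37,p34), (37,p35), (37,p36)}
  {35, 36} × {p34, p36} = {(35,p34), (35,p36), (36,p34), (36,p36)}
  {35, 37} × {p34, p36} = {(35,p34), (35,p36), (37,p34), (37,p36)}
  {36, 37} × {p34, p36} = {(36,p34), (36,p36), (37,p34), (37,p36)}
  {35, 36} × {p34, p35, p36} = {(35,p34), (35,p35), (35,p36), (36,p34), (36,p35), (36,p36)}
  {35, 37} × {p34, p35, p36} = {(35,p34), (35,p35), (35,p36), (37,p34), (37,p35), (37,p36)}
  {35, 36, 37} × {p34, p36} = {(35,p34), (35,p36), (36,p34), (36,p36), (37,p34), (37,p36)}
  {36, 37} × {p34, p35, p36} = {(36,p34), (36,p35), (36,p36), (37,p34), (37,p35), (37,p36)}
  {35, 36, 37} × {p34, p35, p36} = {(35,p34), (35,p35), (35,p36), (36,p34), (36,p35), (36,p36), (37,p34), (37,p35), (37,p36)}
These 22 distinct sets form the basis B.
Close under arbitrary unions to get τ_{X×Y}; counting gives |τ_{X×Y}| = 64.


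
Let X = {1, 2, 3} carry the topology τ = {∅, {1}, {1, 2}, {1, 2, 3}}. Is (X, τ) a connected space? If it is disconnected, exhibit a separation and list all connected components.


(X, τ) is connected.

Find clopen sets (U ∈ τ with X ∖ U ∈ τ):
  U = ∅, X ∖ U = {1, 2, 3} — both open, so U is clopen.
  U = {1, 2, 3}, X ∖ U = ∅ — both open, so U is clopen.
Only trivial clopens (∅ and X) exist, so (X, τ) is connected.
Compute connected components by grouping points that agree on all clopens:
  component: {1, 2, 3}


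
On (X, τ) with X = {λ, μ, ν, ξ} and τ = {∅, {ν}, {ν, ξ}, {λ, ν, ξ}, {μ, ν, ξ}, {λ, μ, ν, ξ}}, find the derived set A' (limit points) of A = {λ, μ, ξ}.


A' = {λ, μ}

For each x ∈ X, list the open sets U ∈ τ with x ∈ U, then check whether U ∩ (A ∖ {x}) ≠ ∅ for every such U.
  x = λ: opens ∋ x are {λ, ν, ξ}, {λ, μ, ν, ξ}; each meets A ∖ {λ}, so x IS a limit point.
  x = μ: opens ∋ x are {μ, ν, ξ}, {λ, μ, ν, ξ}; each meets A ∖ {μ}, so x IS a limit point.
  x = ν: open {ν} ∋ x has {ν} ∩ (A ∖ {ν}) = ∅, so x is NOT a limit point.
  x = ξ: open {ν, ξ} ∋ x has {ν, ξ} ∩ (A ∖ {ξ}) = ∅, so x is NOT a limit point.
Collecting: A' = {λ, μ}.


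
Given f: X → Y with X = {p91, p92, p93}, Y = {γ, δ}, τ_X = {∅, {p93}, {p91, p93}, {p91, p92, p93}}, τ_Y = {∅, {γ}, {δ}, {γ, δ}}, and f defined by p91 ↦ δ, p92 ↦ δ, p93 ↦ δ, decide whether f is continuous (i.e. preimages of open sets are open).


f IS continuous.

Compute f^{-1}(U) for each U ∈ τ_Y:
  U = ∅: f^{-1}(U) = ∅ ∈ τ_X ✓.
  U = {γ}: f^{-1}(U) = ∅ ∈ τ_X ✓.
  U = {δ}: f^{-1}(U) = {p91, p92, p93} ∈ τ_X ✓.
  U = {γ, δ}: f^{-1}(U) = {p91, p92, p93} ∈ τ_X ✓.
Every preimage lies in τ_X, so f IS continuous.


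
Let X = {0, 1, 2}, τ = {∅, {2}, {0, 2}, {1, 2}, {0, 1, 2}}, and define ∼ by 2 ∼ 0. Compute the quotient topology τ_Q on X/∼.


X/∼ = {[0=2], [1]}; |τ_Q| = 3.

Equivalence classes: [0=2], [1].
Quotient map π: X → X/∼ sends 0 ↦ [0=2], 1 ↦ [1], 2 ↦ [0=2].
For each subset V ⊆ X/∼, compute π^{-1}(V) ⊆ X and check whether π^{-1}(V) ∈ τ. V is open in τ_Q iff π^{-1}(V) ∈ τ.
  V = {}: π^{-1}(V) = ∅ ∈ τ ✓.
  V = {[0=2]}: π^{-1}(V) = {0, 2} ∈ τ ✓.
  V = {[1]}: π^{-1}(V) = {1} ∉ τ ✗.
  V = {[0=2], [1]}: π^{-1}(V) = {0, 1, 2} ∈ τ ✓.
Open sets in the quotient: τ_Q = {{}, {[0=2]}, {[0=2], [1]}} (3 elements).


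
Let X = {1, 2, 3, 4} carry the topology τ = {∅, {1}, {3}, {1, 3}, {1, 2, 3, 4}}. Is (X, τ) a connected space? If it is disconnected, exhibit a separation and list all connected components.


(X, τ) is connected.

Find clopen sets (U ∈ τ with X ∖ U ∈ τ):
  U = ∅, X ∖ U = {1, 2, 3, 4} — both open, so U is clopen.
  U = {1, 2, 3, 4}, X ∖ U = ∅ — both open, so U is clopen.
Only trivial clopens (∅ and X) exist, so (X, τ) is connected.
Compute connected components by grouping points that agree on all clopens:
  component: {1, 2, 3, 4}


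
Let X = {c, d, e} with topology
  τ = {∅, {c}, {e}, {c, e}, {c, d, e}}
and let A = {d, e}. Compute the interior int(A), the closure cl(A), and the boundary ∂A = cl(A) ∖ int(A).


int(A) = {e}, cl(A) = {d, e}, ∂A = {d}.

Closed sets in (X, τ) are complements of opens:
  closed(X, τ) = {∅, {d}, {c, d}, {d, e}, {c, d, e}}.
int(A) = ⋃ {U ∈ τ : U ⊆ A}. Opens contained in A: ∅, {e}.
Taking the union of these: int(A) = {e}.
cl(A) = ⋂ {C closed : A ⊆ C}. Closed sets containing A: {d, e}, {c, d, e}.
Intersecting these: cl(A) = {d, e}.
∂A = cl(A) ∖ int(A) = {d, e} ∖ {e} = {d}.


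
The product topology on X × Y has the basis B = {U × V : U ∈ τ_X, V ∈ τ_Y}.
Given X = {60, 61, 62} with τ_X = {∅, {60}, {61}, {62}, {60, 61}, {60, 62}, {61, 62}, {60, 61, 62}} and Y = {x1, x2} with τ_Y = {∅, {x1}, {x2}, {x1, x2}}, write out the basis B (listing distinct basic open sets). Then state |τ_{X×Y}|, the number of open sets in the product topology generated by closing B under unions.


Basis B = {∅ × ∅, {60} × {x1}, {60} × {x2}, {61} × {x1}, {61} × {x2}, {62} × {x1}, {62} × {x2}, {60} × {x1, x2}, {60, 61} × {x1}, {60, 62} × {x1}, {60, 61} × {x2}, {60, 62} × {x2}, {61} × {x1, x2}, {61, 62} × {x1}, {61, 62} × {x2}, {62} × {x1, x2}, {60, 61, 62} × {x1}, {60, 61, 62} × {x2}, {60, 61} × {x1, x2}, {60, 62} × {x1, x2}, {61, 62} × {x1, x2}, {60, 61, 62} × {x1, x2}}; |τ_{X×Y}| = 64.

Enumerate products U × V with U ∈ τ_X, V ∈ τ_Y (deduplicated):
  ∅ × ∅ = {} (∅)
  {60} × {x1} = {(60,x1)}
  {60} × {x2} = {(60,x2)}
  {61} × {x1} = {(61,x1)}
  {61} × {x2} = {(61,x2)}
  {62} × {x1} = {(62,x1)}
  {62} × {x2} = {(62,x2)}
  {60} × {x1, x2} = {(60,x1), (60,x2)}
  {60, 61} × {x1} = {(60,x1), (61,x1)}
  {60, 62} × {x1} = {(60,x1), (62,x1)}
  {60, 61} × {x2} = {(60,x2), (61,x2)}
  {60, 62} × {x2} = {(60,x2), (62,x2)}
  {61} × {x1, x2} = {(61,x1), (61,x2)}
  {61, 62} × {x1} = {(61,x1), (62,x1)}
  {61, 62} × {x2} = {(61,x2), (62,x2)}
  {62} × {x1, x2} = {(62,x1), (62,x2)}
  {60, 61, 62} × {x1} = {(60,x1), (61,x1), (62,x1)}
  {60, 61, 62} × {x2} = {(60,x2), (61,x2), (62,x2)}
  {60, 61} × {x1, x2} = {(60,x1), (60,x2), (61,x1), (61,x2)}
  {60, 62} × {x1, x2} = {(60,x1), (60,x2), (62,x1), (62,x2)}
  {61, 62} × {x1, x2} = {(61,x1), (61,x2), (62,x1), (62,x2)}
  {60, 61, 62} × {x1, x2} = {(60,x1), (60,x2), (61,x1), (61,x2), (62,x1), (62,x2)}
These 22 distinct sets form the basis B.
Close under arbitrary unions to get τ_{X×Y}; counting gives |τ_{X×Y}| = 64.


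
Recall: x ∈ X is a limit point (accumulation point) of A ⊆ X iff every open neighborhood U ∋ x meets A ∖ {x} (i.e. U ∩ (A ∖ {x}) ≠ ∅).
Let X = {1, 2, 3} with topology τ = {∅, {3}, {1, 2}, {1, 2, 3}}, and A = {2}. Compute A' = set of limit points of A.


A' = {1}

For each x ∈ X, list the open sets U ∈ τ with x ∈ U, then check whether U ∩ (A ∖ {x}) ≠ ∅ for every such U.
  x = 1: opens ∋ x are {1, 2}, {1, 2, 3}; each meets A ∖ {1}, so x IS a limit point.
  x = 2: open {1, 2} ∋ x has {1, 2} ∩ (A ∖ {2}) = ∅, so x is NOT a limit point.
  x = 3: open {3} ∋ x has {3} ∩ (A ∖ {3}) = ∅, so x is NOT a limit point.
Collecting: A' = {1}.


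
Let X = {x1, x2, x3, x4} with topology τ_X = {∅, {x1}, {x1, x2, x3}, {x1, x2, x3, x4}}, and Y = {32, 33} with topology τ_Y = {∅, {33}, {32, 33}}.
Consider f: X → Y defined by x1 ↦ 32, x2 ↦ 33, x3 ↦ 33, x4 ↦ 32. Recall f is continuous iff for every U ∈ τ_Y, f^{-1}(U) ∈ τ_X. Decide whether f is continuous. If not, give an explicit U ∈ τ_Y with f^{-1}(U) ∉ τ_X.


f is NOT continuous.

Compute f^{-1}(U) for each U ∈ τ_Y:
  U = ∅: f^{-1}(U) = ∅ ∈ τ_X ✓.
  U = {33}: f^{-1}(U) = {x2, x3} ∉ τ_X ✗.
  U = {32, 33}: f^{-1}(U) = {x1, x2, x3, x4} ∈ τ_X ✓.
Found U = {33} with f^{-1}(U) = {x2, x3} not in τ_X. Therefore f is NOT continuous.
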